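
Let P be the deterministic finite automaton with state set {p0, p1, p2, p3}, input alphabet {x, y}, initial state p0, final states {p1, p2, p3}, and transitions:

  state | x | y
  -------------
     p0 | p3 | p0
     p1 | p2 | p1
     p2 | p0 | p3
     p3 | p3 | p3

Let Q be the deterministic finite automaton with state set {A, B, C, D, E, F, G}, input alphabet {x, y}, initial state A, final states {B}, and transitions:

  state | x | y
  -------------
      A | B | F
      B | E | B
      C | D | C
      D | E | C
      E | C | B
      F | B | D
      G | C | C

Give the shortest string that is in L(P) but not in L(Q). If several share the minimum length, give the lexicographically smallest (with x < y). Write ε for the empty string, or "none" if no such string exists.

xx

The string xx is accepted by P but not by Q.
No shorter string lies in the difference, and xx is the lexicographically first length-2 string in L(P) \ L(Q).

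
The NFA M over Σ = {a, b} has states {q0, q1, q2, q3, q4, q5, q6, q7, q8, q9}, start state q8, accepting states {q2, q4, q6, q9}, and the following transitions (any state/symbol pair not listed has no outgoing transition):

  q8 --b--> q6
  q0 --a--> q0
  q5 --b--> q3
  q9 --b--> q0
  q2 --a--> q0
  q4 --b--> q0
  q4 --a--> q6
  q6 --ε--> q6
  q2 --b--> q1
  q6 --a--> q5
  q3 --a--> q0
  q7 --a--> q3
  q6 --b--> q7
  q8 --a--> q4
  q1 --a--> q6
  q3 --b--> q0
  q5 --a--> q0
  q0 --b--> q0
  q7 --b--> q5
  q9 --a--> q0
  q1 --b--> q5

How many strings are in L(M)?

3

The useful subgraph on states {q4, q6, q8} is acyclic, so L(M) is finite; the longest accepting path visits 3 useful states, giving maximum string length 2.
Counting accepting paths from q8 by length: 2 of length 1, 1 of length 2. Total 3.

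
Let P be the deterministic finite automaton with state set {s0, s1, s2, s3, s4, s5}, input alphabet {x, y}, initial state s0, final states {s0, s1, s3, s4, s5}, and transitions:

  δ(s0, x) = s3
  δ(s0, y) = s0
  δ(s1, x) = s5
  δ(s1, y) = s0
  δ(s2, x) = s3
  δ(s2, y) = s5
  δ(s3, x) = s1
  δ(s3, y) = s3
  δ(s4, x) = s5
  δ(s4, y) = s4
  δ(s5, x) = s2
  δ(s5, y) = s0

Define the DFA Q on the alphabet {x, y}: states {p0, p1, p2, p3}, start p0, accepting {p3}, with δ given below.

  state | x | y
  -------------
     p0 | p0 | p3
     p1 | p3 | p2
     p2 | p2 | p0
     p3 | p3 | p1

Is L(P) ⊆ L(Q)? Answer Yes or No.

The empty string ε is in L(P) but not in L(Q).
So L(P) ⊄ L(Q).

No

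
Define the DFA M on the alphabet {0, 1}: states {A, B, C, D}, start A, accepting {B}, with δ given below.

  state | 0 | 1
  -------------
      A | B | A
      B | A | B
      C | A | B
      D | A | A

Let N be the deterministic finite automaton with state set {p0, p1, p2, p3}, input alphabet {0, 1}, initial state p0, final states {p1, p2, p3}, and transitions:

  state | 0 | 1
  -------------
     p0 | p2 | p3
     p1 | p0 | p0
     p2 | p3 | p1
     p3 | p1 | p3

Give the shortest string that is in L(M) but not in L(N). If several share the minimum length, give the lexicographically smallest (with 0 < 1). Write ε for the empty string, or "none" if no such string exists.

The string 011 is accepted by M but not by N.
No shorter string lies in the difference, and 011 is the lexicographically first length-3 string in L(M) \ L(N).

011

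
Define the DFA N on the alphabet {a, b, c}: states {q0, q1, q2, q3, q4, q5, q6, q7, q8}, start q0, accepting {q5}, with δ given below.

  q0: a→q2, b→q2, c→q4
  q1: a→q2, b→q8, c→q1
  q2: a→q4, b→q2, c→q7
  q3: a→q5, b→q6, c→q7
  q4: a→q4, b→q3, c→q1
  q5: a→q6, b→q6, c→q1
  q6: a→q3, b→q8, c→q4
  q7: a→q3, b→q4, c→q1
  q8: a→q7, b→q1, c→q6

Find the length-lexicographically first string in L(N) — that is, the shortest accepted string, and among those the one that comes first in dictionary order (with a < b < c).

A breadth-first search from q0 reaches an accepting state first via the path q0 → q4 → q3 → q5 on input cba.
No string of length < 3 is accepted (BFS exhausts all shorter strings without reaching an accepting state), and cba is the lexicographically least accepting string of length 3.

cba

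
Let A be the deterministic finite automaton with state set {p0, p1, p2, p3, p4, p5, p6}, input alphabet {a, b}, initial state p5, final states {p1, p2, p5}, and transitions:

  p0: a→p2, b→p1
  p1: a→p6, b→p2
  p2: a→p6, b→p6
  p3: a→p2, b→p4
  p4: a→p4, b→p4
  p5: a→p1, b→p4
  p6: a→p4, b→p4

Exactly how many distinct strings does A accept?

The useful subgraph on states {p1, p2, p5} is acyclic, so L(A) is finite; the longest accepting path visits 3 useful states, giving maximum string length 2.
Counting accepting paths from p5 by length: 1 of length 0, 1 of length 1, 1 of length 2. Total 3.

3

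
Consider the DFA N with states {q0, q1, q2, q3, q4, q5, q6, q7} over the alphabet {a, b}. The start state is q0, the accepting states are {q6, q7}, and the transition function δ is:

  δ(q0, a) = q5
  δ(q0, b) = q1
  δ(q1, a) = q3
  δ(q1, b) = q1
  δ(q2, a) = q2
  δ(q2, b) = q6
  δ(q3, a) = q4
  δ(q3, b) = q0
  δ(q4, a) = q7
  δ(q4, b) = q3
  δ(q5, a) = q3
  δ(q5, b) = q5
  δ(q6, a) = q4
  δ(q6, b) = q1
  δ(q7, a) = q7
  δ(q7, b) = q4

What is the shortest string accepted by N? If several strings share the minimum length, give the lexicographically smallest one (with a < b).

A breadth-first search from q0 reaches an accepting state first via the path q0 → q5 → q3 → q4 → q7 on input aaaa.
No string of length < 4 is accepted (BFS exhausts all shorter strings without reaching an accepting state), and aaaa is the lexicographically least accepting string of length 4.

aaaa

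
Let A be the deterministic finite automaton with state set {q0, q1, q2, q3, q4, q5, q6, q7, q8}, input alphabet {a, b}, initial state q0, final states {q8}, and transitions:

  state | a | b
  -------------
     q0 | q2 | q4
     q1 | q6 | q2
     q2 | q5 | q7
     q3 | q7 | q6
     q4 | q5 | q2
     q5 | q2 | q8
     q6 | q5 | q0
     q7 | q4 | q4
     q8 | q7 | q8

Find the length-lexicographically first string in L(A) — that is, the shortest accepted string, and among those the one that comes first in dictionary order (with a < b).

aab

A breadth-first search from q0 reaches an accepting state first via the path q0 → q2 → q5 → q8 on input aab.
No string of length < 3 is accepted (BFS exhausts all shorter strings without reaching an accepting state), and aab is the lexicographically least accepting string of length 3.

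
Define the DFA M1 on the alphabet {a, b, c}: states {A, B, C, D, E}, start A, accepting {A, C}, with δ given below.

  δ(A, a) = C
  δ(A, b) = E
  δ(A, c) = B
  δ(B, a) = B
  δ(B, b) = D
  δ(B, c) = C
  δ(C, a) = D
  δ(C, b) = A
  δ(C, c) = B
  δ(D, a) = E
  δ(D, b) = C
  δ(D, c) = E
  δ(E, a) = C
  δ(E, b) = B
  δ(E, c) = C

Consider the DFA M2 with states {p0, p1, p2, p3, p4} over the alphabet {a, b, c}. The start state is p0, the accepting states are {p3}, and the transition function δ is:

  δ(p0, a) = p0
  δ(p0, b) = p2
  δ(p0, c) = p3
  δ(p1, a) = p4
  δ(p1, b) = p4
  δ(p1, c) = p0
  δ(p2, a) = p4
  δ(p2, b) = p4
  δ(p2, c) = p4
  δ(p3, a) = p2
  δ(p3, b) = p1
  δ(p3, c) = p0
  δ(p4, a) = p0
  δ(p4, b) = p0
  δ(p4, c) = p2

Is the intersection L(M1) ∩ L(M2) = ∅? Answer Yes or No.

The string aaac is accepted by both M1 and M2.
Hence L(M1) ∩ L(M2) ≠ ∅.

No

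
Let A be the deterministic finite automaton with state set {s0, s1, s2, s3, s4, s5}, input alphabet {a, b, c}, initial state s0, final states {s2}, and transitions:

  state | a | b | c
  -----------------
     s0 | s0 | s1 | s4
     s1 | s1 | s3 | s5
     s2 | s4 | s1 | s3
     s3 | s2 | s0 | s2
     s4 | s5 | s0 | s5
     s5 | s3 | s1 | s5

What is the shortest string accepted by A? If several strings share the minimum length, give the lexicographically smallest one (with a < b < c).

A breadth-first search from s0 reaches an accepting state first via the path s0 → s1 → s3 → s2 on input bba.
No string of length < 3 is accepted (BFS exhausts all shorter strings without reaching an accepting state), and bba is the lexicographically least accepting string of length 3.

bba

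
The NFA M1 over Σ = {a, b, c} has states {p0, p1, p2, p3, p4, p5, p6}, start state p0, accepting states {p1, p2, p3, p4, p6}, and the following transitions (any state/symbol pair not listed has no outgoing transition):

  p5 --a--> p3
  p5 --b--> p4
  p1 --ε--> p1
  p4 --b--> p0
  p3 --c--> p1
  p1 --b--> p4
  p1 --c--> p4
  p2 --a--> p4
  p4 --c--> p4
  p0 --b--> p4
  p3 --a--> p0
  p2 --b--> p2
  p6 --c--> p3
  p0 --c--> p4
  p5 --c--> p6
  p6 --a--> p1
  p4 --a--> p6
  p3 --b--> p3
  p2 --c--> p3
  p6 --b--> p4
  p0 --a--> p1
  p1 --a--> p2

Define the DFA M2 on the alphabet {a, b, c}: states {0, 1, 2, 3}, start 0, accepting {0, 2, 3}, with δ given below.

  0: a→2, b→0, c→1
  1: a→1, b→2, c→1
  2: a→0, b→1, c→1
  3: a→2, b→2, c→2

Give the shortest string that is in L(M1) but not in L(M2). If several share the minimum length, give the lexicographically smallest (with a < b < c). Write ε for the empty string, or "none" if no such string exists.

The string c is accepted by M1 but not by M2.
No shorter string lies in the difference, and c is the lexicographically first length-1 string in L(M1) \ L(M2).

c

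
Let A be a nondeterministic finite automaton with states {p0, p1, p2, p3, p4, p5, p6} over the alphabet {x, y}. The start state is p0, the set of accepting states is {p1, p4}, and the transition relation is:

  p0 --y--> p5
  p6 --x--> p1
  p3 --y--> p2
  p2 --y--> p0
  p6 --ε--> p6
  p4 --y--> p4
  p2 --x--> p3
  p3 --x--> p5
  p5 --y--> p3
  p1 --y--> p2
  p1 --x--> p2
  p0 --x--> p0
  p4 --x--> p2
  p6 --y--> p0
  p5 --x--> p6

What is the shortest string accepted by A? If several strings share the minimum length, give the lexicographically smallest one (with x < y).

A breadth-first search from p0 reaches an accepting state first via the path p0 → p5 → p6 → p1 on input yxx.
No string of length < 3 is accepted (BFS exhausts all shorter strings without reaching an accepting state), and yxx is the lexicographically least accepting string of length 3.

yxx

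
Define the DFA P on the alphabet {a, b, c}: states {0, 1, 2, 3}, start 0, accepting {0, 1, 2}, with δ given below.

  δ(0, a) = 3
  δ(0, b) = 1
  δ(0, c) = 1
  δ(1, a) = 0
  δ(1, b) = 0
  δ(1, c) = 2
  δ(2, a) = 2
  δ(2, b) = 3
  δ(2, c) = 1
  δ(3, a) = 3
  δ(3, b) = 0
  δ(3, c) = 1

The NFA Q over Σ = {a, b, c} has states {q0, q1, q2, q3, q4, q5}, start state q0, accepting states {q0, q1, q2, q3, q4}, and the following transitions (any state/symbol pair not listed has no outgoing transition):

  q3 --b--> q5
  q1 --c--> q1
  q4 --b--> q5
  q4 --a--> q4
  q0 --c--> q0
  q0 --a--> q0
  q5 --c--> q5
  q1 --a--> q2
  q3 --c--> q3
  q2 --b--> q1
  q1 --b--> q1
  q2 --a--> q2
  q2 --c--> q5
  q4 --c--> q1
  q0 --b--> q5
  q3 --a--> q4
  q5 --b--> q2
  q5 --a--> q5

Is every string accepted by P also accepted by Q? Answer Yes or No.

The string b is in L(P) but not in L(Q).
So L(P) ⊄ L(Q).

No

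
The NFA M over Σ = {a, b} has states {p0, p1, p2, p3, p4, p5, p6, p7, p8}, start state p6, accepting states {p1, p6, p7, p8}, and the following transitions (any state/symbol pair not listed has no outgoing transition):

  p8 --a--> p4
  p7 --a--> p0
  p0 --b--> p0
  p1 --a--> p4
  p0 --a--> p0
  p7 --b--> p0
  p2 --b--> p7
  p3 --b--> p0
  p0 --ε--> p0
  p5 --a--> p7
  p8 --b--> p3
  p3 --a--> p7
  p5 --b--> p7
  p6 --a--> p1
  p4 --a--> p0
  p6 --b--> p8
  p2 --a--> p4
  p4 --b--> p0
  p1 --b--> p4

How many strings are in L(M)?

The useful subgraph on states {p1, p3, p6, p7, p8} is acyclic, so L(M) is finite; the longest accepting path visits 4 useful states, giving maximum string length 3.
Counting accepting paths from p6 by length: 1 of length 0, 2 of length 1, 1 of length 3. Total 4.

4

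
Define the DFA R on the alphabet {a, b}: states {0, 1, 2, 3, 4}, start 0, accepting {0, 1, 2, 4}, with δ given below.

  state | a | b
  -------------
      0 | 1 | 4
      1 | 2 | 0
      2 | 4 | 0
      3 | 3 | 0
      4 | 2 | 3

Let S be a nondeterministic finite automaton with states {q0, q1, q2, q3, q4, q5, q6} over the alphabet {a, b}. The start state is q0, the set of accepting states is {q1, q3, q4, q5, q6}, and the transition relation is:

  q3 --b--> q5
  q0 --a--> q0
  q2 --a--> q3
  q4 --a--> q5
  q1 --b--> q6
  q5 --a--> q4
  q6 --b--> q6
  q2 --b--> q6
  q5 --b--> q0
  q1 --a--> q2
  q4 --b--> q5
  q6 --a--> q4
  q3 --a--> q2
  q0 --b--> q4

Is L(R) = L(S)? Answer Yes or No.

No

The empty string ε is accepted by R but rejected by S.
So L(R) ≠ L(S).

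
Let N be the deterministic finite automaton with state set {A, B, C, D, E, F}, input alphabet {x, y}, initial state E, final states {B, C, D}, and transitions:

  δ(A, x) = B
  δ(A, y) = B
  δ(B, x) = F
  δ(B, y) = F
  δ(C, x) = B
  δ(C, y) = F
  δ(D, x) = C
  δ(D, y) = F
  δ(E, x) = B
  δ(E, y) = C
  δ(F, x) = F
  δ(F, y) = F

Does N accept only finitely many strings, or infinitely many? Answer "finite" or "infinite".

finite

The useful states (reachable from E and able to reach an accepting state) are {B, C, E}.
Restricted to these states the transition graph has no cycle, so every accepting path has bounded length and L is finite.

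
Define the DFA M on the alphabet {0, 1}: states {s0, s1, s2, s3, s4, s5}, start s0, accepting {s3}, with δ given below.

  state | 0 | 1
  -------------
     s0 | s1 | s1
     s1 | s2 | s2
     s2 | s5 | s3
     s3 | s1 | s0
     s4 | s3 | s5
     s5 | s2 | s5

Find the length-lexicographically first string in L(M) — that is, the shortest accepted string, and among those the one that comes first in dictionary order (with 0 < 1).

A breadth-first search from s0 reaches an accepting state first via the path s0 → s1 → s2 → s3 on input 001.
No string of length < 3 is accepted (BFS exhausts all shorter strings without reaching an accepting state), and 001 is the lexicographically least accepting string of length 3.

001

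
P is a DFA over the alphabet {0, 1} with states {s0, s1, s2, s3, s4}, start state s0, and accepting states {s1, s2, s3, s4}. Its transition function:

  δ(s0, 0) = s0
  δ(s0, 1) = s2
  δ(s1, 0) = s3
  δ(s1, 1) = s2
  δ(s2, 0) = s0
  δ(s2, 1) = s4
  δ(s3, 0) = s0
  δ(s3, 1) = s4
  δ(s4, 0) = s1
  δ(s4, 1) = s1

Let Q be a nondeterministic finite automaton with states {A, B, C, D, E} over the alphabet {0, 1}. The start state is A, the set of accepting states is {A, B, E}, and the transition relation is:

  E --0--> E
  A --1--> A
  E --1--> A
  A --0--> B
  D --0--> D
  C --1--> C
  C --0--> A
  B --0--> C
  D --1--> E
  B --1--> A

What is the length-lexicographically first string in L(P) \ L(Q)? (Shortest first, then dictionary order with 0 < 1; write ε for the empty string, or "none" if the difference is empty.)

The string 001 is accepted by P but not by Q.
No shorter string lies in the difference, and 001 is the lexicographically first length-3 string in L(P) \ L(Q).

001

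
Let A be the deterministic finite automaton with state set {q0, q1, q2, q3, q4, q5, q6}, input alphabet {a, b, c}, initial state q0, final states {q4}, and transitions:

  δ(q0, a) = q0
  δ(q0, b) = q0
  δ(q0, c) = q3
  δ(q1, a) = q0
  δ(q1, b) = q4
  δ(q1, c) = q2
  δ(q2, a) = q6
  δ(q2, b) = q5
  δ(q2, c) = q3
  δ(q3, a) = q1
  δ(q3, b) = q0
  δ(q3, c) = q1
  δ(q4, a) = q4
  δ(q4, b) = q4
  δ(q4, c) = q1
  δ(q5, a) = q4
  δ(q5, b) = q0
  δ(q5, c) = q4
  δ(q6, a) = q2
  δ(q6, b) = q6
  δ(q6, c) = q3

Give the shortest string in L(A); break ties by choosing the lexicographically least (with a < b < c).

cab

A breadth-first search from q0 reaches an accepting state first via the path q0 → q3 → q1 → q4 on input cab.
No string of length < 3 is accepted (BFS exhausts all shorter strings without reaching an accepting state), and cab is the lexicographically least accepting string of length 3.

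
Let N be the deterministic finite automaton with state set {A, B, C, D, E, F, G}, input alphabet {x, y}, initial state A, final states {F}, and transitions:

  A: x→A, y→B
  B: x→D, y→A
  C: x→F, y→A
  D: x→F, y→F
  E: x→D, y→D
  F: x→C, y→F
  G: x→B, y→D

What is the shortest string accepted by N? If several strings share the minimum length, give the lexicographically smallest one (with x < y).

yxx

A breadth-first search from A reaches an accepting state first via the path A → B → D → F on input yxx.
No string of length < 3 is accepted (BFS exhausts all shorter strings without reaching an accepting state), and yxx is the lexicographically least accepting string of length 3.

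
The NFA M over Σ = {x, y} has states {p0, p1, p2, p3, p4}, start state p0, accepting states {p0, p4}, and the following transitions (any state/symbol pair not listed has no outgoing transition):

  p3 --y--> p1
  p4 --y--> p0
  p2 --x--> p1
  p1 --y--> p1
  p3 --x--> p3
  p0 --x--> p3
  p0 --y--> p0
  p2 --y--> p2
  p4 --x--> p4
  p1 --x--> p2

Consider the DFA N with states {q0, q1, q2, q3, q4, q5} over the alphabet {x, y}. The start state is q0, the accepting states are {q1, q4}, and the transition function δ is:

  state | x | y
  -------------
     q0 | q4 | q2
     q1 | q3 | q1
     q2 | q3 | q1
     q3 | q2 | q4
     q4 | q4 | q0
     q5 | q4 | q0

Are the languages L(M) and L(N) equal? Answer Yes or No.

The empty string ε is accepted by M but rejected by N.
So L(M) ≠ L(N).

No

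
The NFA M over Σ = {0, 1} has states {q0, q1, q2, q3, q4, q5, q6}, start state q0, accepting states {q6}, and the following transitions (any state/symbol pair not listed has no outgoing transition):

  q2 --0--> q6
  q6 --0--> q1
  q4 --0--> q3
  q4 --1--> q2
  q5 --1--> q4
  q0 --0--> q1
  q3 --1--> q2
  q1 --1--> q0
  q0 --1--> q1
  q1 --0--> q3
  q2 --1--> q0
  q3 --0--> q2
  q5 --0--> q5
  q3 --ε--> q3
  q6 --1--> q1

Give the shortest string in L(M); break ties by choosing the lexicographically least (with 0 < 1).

A breadth-first search from q0 reaches an accepting state first via the path q0 → q1 → q3 → q2 → q6 on input 0000.
No string of length < 4 is accepted (BFS exhausts all shorter strings without reaching an accepting state), and 0000 is the lexicographically least accepting string of length 4.

0000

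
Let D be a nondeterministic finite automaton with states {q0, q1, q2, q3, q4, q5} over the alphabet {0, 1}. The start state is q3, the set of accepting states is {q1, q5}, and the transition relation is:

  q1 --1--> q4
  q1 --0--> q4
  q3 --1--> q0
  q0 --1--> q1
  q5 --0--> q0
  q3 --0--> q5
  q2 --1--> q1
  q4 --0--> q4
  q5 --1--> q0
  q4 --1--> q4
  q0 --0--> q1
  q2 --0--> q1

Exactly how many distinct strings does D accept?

7

The useful subgraph on states {q0, q1, q3, q5} is acyclic, so L(D) is finite; the longest accepting path visits 4 useful states, giving maximum string length 3.
Counting accepting paths from q3 by length: 1 of length 1, 2 of length 2, 4 of length 3. Total 7.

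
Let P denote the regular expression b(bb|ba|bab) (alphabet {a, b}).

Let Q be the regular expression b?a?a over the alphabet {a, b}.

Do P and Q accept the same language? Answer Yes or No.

No

The string bba is accepted by P but rejected by Q.
So L(P) ≠ L(Q).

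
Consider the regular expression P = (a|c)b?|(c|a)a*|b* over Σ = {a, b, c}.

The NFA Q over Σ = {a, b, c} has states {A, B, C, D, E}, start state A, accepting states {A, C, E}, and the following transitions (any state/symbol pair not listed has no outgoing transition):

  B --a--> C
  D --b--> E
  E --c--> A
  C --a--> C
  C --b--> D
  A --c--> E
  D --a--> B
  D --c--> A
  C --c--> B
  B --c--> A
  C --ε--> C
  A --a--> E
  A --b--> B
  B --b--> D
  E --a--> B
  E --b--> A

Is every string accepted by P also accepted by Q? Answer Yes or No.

The string b is in L(P) but not in L(Q).
So L(P) ⊄ L(Q).

No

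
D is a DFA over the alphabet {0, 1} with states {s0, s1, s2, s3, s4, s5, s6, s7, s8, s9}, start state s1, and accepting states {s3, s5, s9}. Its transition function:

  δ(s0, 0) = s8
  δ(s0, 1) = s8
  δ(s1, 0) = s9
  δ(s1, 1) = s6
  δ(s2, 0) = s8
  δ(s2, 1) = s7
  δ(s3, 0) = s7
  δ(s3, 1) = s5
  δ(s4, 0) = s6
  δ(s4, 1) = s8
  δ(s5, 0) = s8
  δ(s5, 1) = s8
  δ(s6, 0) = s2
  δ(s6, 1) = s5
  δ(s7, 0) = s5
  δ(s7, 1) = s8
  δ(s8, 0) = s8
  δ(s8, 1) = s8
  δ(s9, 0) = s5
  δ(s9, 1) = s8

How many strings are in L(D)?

The useful subgraph on states {s1, s2, s5, s6, s7, s9} is acyclic, so L(D) is finite; the longest accepting path visits 5 useful states, giving maximum string length 4.
Counting accepting paths from s1 by length: 1 of length 1, 2 of length 2, 1 of length 4. Total 4.

4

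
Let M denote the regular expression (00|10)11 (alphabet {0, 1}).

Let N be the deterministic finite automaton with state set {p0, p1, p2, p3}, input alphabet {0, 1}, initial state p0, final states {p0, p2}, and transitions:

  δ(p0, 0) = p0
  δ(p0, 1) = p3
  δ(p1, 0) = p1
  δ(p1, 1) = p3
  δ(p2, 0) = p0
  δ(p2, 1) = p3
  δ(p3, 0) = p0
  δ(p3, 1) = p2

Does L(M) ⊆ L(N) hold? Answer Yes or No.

Converting the expression M to a DFA (subset construction, then merging equivalent states) gives the minimal DFA with states {m0, m1, m2, m3, m4, m5}, start state m0, accepting states {m5} and transitions m0: 0→m1, 1→m1; m1: 0→m2, 1→m3; m2: 0→m3, 1→m4; m3: 0→m3, 1→m3; m4: 0→m3, 1→m5; m5: 0→m3, 1→m3.
Exploring the product automaton M × N from the start pair (m0, p0), following both machines on each input symbol, reaches 9 state pairs: (m0, p0), (m1, p0), (m1, p3), (m2, p0), (m3, p3), (m3, p2), (m3, p0), (m4, p3), (m5, p2).
M accepts in {m5} and N accepts in {p0, p2}. The reachable pairs whose M-component is accepting are (m5, p2); in each of them the N-component is accepting too, so the product for L(M) \ L(N) (M-component accepting, N-component rejecting) has no reachable accepting pair and the difference is empty.
Hence every string in L(M) is also in L(N).

Yes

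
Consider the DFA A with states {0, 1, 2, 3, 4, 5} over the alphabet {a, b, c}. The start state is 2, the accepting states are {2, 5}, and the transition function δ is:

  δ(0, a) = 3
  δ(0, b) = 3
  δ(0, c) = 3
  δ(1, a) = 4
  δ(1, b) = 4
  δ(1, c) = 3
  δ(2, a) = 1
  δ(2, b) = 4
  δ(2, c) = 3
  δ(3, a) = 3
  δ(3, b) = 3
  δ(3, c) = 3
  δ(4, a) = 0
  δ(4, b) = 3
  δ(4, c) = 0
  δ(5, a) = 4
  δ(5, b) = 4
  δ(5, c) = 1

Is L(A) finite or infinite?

The useful states (reachable from 2 and able to reach an accepting state) are {2}.
Restricted to these states the transition graph has no cycle, so every accepting path has bounded length and L is finite.

finite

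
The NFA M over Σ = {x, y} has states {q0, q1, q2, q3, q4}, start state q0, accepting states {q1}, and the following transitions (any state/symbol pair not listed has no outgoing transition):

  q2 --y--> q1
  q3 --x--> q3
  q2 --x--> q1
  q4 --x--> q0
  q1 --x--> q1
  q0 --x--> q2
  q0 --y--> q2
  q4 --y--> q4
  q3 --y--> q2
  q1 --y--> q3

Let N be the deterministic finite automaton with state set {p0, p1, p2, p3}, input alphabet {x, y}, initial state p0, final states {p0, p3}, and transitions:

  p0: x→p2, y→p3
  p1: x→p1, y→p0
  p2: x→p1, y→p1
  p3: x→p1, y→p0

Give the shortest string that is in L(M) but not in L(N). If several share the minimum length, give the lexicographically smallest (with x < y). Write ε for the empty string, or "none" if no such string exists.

xx

The string xx is accepted by M but not by N.
No shorter string lies in the difference, and xx is the lexicographically first length-2 string in L(M) \ L(N).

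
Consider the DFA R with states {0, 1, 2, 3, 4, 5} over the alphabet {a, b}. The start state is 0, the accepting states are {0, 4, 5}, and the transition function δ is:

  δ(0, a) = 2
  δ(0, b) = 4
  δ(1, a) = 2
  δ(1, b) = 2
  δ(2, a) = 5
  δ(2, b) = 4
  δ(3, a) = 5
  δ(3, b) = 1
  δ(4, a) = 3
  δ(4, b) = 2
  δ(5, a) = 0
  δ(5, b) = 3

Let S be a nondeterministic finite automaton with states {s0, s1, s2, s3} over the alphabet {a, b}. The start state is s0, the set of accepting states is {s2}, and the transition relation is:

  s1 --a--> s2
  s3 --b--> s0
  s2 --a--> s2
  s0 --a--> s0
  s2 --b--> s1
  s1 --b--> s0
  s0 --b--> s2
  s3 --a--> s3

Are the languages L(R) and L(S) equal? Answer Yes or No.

No

The empty string ε is accepted by R but rejected by S.
So L(R) ≠ L(S).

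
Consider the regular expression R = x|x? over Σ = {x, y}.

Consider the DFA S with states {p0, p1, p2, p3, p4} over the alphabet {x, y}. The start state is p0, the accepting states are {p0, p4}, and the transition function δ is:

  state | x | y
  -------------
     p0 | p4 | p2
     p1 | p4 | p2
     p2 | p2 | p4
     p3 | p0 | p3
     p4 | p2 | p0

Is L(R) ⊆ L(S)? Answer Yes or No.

Yes

Converting the expression R to a DFA (subset construction, then merging equivalent states) gives the minimal DFA with states {r0, r1, r2}, start state r0, accepting states {r0, r1} and transitions r0: x→r1, y→r2; r1: x→r2, y→r2; r2: x→r2, y→r2.
Exploring the product automaton R × S from the start pair (r0, p0), following both machines on each input symbol, reaches 5 state pairs: (r0, p0), (r1, p4), (r2, p2), (r2, p0), (r2, p4).
R accepts in {r0, r1} and S accepts in {p0, p4}. The reachable pairs whose R-component is accepting are (r0, p0), (r1, p4); in each of them the S-component is accepting too, so the product for L(R) \ L(S) (R-component accepting, S-component rejecting) has no reachable accepting pair and the difference is empty.
Hence every string in L(R) is also in L(S).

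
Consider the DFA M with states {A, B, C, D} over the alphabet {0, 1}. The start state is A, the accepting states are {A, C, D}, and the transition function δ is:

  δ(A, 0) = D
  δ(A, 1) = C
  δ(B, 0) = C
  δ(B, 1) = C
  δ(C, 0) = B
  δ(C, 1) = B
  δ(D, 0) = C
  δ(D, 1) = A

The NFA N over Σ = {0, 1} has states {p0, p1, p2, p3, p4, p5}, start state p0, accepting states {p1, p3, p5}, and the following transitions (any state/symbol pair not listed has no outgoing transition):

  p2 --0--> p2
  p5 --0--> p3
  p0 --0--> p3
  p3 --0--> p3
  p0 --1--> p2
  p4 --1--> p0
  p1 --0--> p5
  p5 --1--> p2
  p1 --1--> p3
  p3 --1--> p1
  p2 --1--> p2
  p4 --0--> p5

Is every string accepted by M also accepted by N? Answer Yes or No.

The empty string ε is in L(M) but not in L(N).
So L(M) ⊄ L(N).

No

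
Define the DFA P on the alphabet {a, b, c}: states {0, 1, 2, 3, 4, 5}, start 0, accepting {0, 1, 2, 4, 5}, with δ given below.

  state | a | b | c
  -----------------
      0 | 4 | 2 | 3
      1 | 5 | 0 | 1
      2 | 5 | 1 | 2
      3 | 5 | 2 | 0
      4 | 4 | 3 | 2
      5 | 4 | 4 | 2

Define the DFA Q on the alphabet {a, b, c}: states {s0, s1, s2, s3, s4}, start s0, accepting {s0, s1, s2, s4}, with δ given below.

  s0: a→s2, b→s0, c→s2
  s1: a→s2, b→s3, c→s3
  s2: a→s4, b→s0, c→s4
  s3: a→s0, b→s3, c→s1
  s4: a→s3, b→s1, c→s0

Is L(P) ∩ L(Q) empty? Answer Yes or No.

No

The empty string ε is accepted by both P and Q.
Hence L(P) ∩ L(Q) ≠ ∅.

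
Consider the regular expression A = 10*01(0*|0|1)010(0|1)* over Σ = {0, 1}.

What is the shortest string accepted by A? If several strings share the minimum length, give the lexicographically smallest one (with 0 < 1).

By inspection of the expression, no string of length less than 6 matches, and 101010 is the lexicographically first match of length 6.

101010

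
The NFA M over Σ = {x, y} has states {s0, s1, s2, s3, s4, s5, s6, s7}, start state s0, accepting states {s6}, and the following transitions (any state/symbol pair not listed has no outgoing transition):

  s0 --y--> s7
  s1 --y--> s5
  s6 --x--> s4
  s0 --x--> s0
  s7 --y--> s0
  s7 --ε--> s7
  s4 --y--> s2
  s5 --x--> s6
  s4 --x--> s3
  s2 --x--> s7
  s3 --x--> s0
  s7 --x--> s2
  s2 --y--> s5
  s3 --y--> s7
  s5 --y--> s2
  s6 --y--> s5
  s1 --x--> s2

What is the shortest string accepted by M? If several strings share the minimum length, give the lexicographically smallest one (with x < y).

A breadth-first search from s0 reaches an accepting state first via the path s0 → s7 → s2 → s5 → s6 on input yxyx.
No string of length < 4 is accepted (BFS exhausts all shorter strings without reaching an accepting state), and yxyx is the lexicographically least accepting string of length 4.

yxyx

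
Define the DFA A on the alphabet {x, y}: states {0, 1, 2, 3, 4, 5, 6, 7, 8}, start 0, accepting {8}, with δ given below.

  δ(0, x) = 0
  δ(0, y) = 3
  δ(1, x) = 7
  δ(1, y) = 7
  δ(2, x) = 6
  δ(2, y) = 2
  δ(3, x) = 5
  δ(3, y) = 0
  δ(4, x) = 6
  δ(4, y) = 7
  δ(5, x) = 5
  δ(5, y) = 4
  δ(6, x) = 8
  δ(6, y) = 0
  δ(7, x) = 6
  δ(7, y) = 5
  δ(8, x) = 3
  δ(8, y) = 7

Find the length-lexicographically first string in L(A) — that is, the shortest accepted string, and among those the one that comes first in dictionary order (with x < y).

yxyxx

A breadth-first search from 0 reaches an accepting state first via the path 0 → 3 → 5 → 4 → 6 → 8 on input yxyxx.
No string of length < 5 is accepted (BFS exhausts all shorter strings without reaching an accepting state), and yxyxx is the lexicographically least accepting string of length 5.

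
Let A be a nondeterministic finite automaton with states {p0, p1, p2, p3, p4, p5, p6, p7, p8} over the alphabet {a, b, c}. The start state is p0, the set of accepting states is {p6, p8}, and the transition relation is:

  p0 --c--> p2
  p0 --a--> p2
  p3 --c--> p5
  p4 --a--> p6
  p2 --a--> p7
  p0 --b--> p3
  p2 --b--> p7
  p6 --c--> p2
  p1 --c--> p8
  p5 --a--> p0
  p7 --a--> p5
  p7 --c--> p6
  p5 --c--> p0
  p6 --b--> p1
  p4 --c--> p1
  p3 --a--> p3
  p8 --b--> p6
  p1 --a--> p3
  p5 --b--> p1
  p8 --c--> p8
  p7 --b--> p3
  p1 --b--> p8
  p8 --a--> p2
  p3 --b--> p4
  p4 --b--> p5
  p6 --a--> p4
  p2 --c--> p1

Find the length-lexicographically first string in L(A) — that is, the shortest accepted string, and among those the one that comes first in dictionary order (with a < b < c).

aac

A breadth-first search from p0 reaches an accepting state first via the path p0 → p2 → p7 → p6 on input aac.
No string of length < 3 is accepted (BFS exhausts all shorter strings without reaching an accepting state), and aac is the lexicographically least accepting string of length 3.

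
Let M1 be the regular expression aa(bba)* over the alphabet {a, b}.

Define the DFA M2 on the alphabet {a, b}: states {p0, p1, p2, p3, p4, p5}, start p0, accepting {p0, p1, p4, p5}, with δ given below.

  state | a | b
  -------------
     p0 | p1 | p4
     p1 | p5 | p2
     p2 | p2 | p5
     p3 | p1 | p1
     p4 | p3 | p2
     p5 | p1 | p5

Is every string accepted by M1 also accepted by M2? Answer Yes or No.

Yes

Converting the expression M1 to a DFA (subset construction, then merging equivalent states) gives the minimal DFA with states {r0, r1, r2, r3, r4}, start state r0, accepting states {r3} and transitions r0: a→r1, b→r2; r1: a→r3, b→r2; r2: a→r2, b→r2; r3: a→r2, b→r4; r4: a→r2, b→r1.
Exploring the product automaton M1 × M2 from the start pair (r0, p0), following both machines on each input symbol, reaches 12 state pairs: (r0, p0), (r1, p1), (r2, p4), (r3, p5), (r2, p2), (r2, p3), (r2, p1), (r4, p5), (r2, p5), (r1, p5), (r3, p1), (r4, p2).
M1 accepts in {r3} and M2 accepts in {p0, p1, p4, p5}. The reachable pairs whose M1-component is accepting are (r3, p5), (r3, p1); in each of them the M2-component is accepting too, so the product for L(M1) \ L(M2) (M1-component accepting, M2-component rejecting) has no reachable accepting pair and the difference is empty.
Hence every string in L(M1) is also in L(M2).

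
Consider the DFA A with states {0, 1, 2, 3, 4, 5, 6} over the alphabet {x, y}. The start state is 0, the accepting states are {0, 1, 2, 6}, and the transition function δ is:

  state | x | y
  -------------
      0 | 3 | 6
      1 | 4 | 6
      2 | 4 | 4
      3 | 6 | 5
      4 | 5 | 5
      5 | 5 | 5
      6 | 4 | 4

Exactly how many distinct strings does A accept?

The useful subgraph on states {0, 3, 6} is acyclic, so L(A) is finite; the longest accepting path visits 3 useful states, giving maximum string length 2.
Counting accepting paths from 0 by length: 1 of length 0, 1 of length 1, 1 of length 2. Total 3.

3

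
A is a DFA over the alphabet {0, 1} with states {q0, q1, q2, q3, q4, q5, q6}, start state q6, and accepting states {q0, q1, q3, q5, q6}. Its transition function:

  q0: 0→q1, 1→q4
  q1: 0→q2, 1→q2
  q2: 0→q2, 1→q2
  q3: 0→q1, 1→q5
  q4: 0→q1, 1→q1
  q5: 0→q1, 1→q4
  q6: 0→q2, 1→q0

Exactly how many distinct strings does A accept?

The useful subgraph on states {q0, q1, q4, q6} is acyclic, so L(A) is finite; the longest accepting path visits 4 useful states, giving maximum string length 3.
Counting accepting paths from q6 by length: 1 of length 0, 1 of length 1, 1 of length 2, 2 of length 3. Total 5.

5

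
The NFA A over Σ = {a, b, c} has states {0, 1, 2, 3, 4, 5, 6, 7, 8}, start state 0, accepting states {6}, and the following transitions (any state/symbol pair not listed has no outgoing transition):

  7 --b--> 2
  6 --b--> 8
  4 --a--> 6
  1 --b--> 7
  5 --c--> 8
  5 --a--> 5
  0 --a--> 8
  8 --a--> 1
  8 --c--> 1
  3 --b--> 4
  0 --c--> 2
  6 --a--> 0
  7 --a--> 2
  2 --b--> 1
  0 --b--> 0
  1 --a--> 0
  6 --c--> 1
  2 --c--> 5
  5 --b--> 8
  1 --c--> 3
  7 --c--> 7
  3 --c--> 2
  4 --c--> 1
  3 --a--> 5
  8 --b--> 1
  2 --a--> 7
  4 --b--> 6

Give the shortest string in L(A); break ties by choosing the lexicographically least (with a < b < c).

A breadth-first search from 0 reaches an accepting state first via the path 0 → 8 → 1 → 3 → 4 → 6 on input aacba.
No string of length < 5 is accepted (BFS exhausts all shorter strings without reaching an accepting state), and aacba is the lexicographically least accepting string of length 5.

aacba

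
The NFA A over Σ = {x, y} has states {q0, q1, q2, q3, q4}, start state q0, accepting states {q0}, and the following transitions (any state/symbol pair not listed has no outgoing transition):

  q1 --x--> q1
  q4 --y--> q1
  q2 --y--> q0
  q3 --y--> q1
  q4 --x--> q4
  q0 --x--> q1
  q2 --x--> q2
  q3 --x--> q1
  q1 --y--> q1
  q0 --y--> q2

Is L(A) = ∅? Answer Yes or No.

The empty string ε is accepted: the run q0 ends in the accepting state q0.
Since at least one string is accepted, L(A) is not empty.

No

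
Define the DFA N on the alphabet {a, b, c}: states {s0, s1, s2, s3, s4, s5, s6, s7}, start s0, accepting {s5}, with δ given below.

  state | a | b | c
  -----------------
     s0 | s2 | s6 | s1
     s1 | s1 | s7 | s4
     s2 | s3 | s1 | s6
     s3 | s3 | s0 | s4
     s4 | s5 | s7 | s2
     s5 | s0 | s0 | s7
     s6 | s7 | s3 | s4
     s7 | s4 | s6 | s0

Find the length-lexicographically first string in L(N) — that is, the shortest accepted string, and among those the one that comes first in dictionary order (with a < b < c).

A breadth-first search from s0 reaches an accepting state first via the path s0 → s6 → s4 → s5 on input bca.
No string of length < 3 is accepted (BFS exhausts all shorter strings without reaching an accepting state), and bca is the lexicographically least accepting string of length 3.

bca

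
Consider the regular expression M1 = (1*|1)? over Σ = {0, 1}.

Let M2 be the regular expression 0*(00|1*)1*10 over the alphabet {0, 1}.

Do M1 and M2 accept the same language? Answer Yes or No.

The empty string ε is accepted by M1 but rejected by M2.
So L(M1) ≠ L(M2).

No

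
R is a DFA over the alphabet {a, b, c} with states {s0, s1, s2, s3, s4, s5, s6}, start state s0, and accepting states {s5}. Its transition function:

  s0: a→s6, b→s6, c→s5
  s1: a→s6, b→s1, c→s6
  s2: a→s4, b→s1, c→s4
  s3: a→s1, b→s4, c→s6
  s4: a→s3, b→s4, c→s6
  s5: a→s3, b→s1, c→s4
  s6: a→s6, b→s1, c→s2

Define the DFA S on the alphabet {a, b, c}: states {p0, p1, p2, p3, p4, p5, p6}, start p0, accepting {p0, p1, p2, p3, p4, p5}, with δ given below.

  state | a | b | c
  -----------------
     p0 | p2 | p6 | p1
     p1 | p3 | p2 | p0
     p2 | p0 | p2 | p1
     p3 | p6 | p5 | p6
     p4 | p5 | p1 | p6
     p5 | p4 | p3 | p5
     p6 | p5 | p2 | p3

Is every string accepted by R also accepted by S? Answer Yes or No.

Exploring the product automaton R × S from the start pair (s0, p0), following both machines on each input symbol, reaches 34 state pairs: (s0, p0), (s6, p2), (s6, p6), (s5, p1), (s6, p0), (s1, p2), (s2, p1), (s6, p5), (s2, p3), (s3, p3), (s4, p0), (s1, p6), (s6, p1), (s4, p3), (s6, p4), (s1, p3), (s2, p5), (s4, p6), (s1, p5), (s4, p5), (s3, p2), (s6, p3), (s2, p0), (s3, p6), (s1, p1), (s2, p6), (s4, p4), (s3, p5), (s4, p2), (s3, p4), (s1, p0), (s4, p1), (s1, p4), (s3, p0).
R accepts in {s5} and S accepts in {p0, p1, p2, p3, p4, p5}. The reachable pairs whose R-component is accepting are (s5, p1); in each of them the S-component is accepting too, so the product for L(R) \ L(S) (R-component accepting, S-component rejecting) has no reachable accepting pair and the difference is empty.
Hence every string in L(R) is also in L(S).

Yes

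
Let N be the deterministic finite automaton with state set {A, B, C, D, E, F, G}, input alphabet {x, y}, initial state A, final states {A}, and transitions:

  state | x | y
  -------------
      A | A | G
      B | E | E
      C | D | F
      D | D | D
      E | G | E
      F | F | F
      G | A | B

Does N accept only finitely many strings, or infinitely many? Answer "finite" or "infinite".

State A is reachable from the start and can reach an accepting state, and it lies on the cycle A → A.
Traversing that cycle any number of times yields accepted strings of unbounded length, so the language is infinite.

infinite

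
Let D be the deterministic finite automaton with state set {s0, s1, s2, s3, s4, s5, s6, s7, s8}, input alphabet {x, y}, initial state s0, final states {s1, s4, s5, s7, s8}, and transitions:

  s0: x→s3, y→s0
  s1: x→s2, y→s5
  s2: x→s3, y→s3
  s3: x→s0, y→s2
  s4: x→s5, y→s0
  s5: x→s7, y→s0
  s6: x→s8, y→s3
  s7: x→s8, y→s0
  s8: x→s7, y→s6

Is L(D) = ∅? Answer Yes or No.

Yes

The states reachable from the start state are {s0, s2, s3}.
None of the accepting states {s1, s4, s5, s7, s8} is reachable, so no string is accepted and L(D) = ∅.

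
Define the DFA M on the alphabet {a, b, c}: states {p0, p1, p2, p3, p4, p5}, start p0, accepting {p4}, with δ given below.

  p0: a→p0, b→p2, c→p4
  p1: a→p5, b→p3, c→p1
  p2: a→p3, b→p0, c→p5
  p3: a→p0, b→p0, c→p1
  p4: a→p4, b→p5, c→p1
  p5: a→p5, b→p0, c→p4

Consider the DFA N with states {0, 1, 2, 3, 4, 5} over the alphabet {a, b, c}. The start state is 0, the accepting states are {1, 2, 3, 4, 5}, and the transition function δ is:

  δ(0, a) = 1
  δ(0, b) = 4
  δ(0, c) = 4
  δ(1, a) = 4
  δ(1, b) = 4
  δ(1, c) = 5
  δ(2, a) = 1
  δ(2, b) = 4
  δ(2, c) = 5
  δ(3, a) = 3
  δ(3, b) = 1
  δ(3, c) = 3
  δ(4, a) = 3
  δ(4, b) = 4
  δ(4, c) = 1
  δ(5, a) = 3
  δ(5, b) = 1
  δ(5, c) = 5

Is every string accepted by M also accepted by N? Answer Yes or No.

Exploring the product automaton M × N from the start pair (p0, 0), following both machines on each input symbol, reaches 20 state pairs: (p0, 0), (p0, 1), (p2, 4), (p4, 4), (p0, 4), (p4, 5), (p3, 3), (p5, 1), (p4, 3), (p5, 4), (p1, 1), (p0, 3), (p4, 1), (p1, 5), (p1, 3), (p5, 3), (p3, 4), (p2, 1), (p3, 1), (p5, 5).
M accepts in {p4} and N accepts in {1, 2, 3, 4, 5}. The reachable pairs whose M-component is accepting are (p4, 4), (p4, 5), (p4, 3), (p4, 1); in each of them the N-component is accepting too, so the product for L(M) \ L(N) (M-component accepting, N-component rejecting) has no reachable accepting pair and the difference is empty.
Hence every string in L(M) is also in L(N).

Yes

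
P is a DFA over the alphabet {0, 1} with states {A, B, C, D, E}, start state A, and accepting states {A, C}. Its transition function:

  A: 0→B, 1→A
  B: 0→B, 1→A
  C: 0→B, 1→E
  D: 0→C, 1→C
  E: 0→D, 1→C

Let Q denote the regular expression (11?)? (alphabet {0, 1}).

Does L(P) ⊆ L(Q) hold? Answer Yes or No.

The string 01 is in L(P) but not in L(Q).
So L(P) ⊄ L(Q).

No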